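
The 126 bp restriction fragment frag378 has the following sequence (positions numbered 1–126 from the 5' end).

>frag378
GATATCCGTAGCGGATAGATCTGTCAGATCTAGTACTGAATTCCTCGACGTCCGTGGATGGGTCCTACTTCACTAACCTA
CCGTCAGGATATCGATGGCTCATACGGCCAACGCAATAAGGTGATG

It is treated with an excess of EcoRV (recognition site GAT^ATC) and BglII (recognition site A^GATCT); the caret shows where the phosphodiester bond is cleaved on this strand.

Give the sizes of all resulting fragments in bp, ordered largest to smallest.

64, 36, 14, 9, 3 bp

EcoRV sites (GATATC) start at positions 1, 88.
EcoRV cuts after base 3 of each site, so after positions 3, 90.
BglII sites (AGATCT) start at positions 17, 26.
BglII cuts after the first base of each site, so after positions 17, 26.
Combined cut positions: 3, 17, 26, 90.
Linear molecule, 4 cuts → 5 fragments:
  1–3 → 3 bp
  4–17 → 14 bp
  18–26 → 9 bp
  27–90 → 64 bp
  91–126 → 36 bp
Sorted largest to smallest: 64, 36, 14, 9, 3 bp.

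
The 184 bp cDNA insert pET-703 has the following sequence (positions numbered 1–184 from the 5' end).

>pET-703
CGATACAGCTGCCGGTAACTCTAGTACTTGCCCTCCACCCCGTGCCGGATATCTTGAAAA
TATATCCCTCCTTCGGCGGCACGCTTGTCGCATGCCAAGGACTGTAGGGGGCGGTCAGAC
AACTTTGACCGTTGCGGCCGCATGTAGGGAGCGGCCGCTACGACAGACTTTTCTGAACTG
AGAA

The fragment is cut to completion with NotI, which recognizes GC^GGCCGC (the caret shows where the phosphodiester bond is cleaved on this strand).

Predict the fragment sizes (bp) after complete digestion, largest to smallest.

NotI sites (GCGGCCGC) start at positions 134, 151.
NotI cuts after base 2 of each site, so after positions 135, 152.
Linear molecule, 2 cuts → 3 fragments:
  1–135 → 135 bp
  136–152 → 17 bp
  153–184 → 32 bp
Sorted largest to smallest: 135, 32, 17 bp.

135, 32, 17 bp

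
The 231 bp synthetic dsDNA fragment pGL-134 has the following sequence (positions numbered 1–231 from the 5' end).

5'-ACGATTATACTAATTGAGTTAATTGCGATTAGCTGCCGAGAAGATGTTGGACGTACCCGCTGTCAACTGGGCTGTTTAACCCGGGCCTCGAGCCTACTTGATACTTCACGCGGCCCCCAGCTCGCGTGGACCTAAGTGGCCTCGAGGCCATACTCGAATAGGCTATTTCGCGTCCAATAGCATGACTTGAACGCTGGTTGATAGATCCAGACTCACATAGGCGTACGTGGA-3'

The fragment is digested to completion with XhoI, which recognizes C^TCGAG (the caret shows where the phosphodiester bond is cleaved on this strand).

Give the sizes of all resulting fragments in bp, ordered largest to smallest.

XhoI sites (CTCGAG) start at positions 87, 141.
XhoI cuts after the first base of each site, so after positions 87, 141.
Linear molecule, 2 cuts → 3 fragments:
  1–87 → 87 bp
  88–141 → 54 bp
  142–231 → 90 bp
Sorted largest to smallest: 90, 87, 54 bp.

90, 87, 54 bp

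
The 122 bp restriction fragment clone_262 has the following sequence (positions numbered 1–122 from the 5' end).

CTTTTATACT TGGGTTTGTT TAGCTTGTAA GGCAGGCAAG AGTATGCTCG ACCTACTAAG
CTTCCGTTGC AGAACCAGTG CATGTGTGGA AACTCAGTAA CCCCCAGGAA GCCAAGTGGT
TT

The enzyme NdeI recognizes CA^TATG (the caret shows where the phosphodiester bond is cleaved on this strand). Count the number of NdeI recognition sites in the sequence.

0

No occurrence of CATATG is present in the sequence.
NdeI does not cut: 0 sites.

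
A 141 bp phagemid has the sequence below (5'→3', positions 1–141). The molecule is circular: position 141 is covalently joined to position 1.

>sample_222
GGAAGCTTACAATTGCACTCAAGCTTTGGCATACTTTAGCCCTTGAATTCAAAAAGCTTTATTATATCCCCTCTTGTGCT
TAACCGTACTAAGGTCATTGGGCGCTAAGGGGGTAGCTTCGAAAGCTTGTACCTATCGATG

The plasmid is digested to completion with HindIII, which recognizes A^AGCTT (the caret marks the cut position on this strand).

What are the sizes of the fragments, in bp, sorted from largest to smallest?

69, 33, 21, 18 bp

HindIII sites (AAGCTT) start at positions 3, 21, 54, 123.
HindIII cuts after the first base of each site, so after positions 3, 21, 54, 123.
Circular molecule, 4 cuts → 4 fragments:
  4–21 → 18 bp
  22–54 → 33 bp
  55–123 → 69 bp
  124–141 then 1–3 → 18 + 3 = 21 bp
Sorted largest to smallest: 69, 33, 21, 18 bp.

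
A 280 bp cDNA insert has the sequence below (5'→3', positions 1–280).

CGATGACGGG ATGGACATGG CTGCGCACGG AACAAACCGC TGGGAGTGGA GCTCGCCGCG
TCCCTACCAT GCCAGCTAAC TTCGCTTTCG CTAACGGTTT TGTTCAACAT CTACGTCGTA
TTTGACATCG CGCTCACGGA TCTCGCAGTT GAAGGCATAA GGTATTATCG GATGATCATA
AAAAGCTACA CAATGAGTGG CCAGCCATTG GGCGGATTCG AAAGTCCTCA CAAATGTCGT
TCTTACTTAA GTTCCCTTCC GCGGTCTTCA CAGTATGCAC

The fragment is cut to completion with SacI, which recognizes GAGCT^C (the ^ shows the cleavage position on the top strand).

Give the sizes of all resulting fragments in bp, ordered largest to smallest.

The SacI site (GAGCTC) starts at position 49.
SacI cuts after base 5 of each site (before the last base), so after position 53.
Linear molecule, 1 cut → 2 fragments:
  1–53 → 53 bp
  54–280 → 227 bp
Sorted largest to smallest: 227, 53 bp.

227, 53 bp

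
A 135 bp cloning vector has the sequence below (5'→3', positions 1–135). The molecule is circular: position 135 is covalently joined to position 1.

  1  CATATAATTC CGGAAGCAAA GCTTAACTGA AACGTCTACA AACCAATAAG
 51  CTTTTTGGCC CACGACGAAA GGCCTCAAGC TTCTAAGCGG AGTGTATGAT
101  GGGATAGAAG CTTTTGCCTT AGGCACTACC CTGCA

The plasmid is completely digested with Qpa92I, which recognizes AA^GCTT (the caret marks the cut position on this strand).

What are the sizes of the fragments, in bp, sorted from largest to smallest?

46, 31, 29, 29 bp

Qpa92I sites (AAGCTT) start at positions 19, 48, 77, 108.
Qpa92I cuts after base 2 of each site, so after positions 20, 49, 78, 109.
Circular molecule, 4 cuts → 4 fragments:
  21–49 → 29 bp
  50–78 → 29 bp
  79–109 → 31 bp
  110–135 then 1–20 → 26 + 20 = 46 bp
Sorted largest to smallest: 46, 31, 29, 29 bp.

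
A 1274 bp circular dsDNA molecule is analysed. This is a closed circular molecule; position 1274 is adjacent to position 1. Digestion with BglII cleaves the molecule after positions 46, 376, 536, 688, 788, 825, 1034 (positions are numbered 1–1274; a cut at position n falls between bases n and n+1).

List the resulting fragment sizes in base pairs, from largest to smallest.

330, 286, 209, 160, 152, 100, 37 bp

Circular molecule, 7 cuts → 7 fragments:
  376 − 46 = 330 bp
  536 − 376 = 160 bp
  688 − 536 = 152 bp
  788 − 688 = 100 bp
  825 − 788 = 37 bp
  1034 − 825 = 209 bp
  wrap: 1274 − 1034 + 46 = 286 bp
Sorted largest to smallest: 330, 286, 209, 160, 152, 100, 37 bp.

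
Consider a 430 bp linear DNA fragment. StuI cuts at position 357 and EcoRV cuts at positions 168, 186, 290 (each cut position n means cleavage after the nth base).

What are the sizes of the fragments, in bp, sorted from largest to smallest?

Combined cut positions (sorted): 168, 186, 290, 357.
Linear molecule, 4 cuts → 5 fragments:
  168 − 0 = 168 bp
  186 − 168 = 18 bp
  290 − 186 = 104 bp
  357 − 290 = 67 bp
  430 − 357 = 73 bp
Sorted largest to smallest: 168, 104, 73, 67, 18 bp.

168, 104, 73, 67, 18 bp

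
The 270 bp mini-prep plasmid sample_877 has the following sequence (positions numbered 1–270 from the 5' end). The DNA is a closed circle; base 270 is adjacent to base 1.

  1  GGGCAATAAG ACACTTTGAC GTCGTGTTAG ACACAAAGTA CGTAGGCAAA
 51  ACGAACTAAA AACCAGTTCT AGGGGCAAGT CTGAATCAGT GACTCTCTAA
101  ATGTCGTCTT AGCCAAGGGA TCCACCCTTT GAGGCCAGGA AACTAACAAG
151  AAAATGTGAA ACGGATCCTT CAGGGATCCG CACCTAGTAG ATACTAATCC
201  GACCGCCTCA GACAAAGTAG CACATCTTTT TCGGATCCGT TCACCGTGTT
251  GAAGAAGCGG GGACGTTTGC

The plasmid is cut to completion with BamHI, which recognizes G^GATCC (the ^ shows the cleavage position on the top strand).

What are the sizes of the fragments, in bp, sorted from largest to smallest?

155, 59, 45, 11 bp

BamHI sites (GGATCC) start at positions 118, 163, 174, 233.
BamHI cuts after the first base of each site, so after positions 118, 163, 174, 233.
Circular molecule, 4 cuts → 4 fragments:
  119–163 → 45 bp
  164–174 → 11 bp
  175–233 → 59 bp
  234–270 then 1–118 → 37 + 118 = 155 bp
Sorted largest to smallest: 155, 59, 45, 11 bp.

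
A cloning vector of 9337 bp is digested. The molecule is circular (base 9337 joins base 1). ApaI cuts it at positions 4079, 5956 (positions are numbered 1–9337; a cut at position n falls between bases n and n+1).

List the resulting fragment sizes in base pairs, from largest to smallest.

Circular molecule, 2 cuts → 2 fragments:
  5956 − 4079 = 1877 bp
  wrap: 9337 − 5956 + 4079 = 7460 bp
Sorted largest to smallest: 7460, 1877 bp.

7460, 1877 bp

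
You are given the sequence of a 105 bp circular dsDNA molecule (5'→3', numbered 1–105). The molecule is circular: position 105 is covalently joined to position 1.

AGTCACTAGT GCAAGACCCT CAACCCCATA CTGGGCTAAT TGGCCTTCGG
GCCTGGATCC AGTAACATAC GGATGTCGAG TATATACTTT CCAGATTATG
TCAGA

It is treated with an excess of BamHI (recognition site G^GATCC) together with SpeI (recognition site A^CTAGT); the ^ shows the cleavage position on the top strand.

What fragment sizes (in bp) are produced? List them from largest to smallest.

55, 50 bp

The BamHI site (GGATCC) starts at position 55.
BamHI cuts after the first base of each site, so after position 55.
The SpeI site (ACTAGT) starts at position 5.
SpeI cuts after the first base of each site, so after position 5.
Combined cut positions: 5, 55.
Circular molecule, 2 cuts → 2 fragments:
  6–55 → 50 bp
  56–105 then 1–5 → 50 + 5 = 55 bp
Sorted largest to smallest: 55, 50 bp.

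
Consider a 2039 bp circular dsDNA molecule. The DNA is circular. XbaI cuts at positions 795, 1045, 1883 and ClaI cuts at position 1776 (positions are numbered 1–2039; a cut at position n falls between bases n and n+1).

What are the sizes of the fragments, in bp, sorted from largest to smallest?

Combined cut positions (sorted): 795, 1045, 1776, 1883.
Circular molecule, 4 cuts → 4 fragments:
  1045 − 795 = 250 bp
  1776 − 1045 = 731 bp
  1883 − 1776 = 107 bp
  wrap: 2039 − 1883 + 795 = 951 bp
Sorted largest to smallest: 951, 731, 250, 107 bp.

951, 731, 250, 107 bp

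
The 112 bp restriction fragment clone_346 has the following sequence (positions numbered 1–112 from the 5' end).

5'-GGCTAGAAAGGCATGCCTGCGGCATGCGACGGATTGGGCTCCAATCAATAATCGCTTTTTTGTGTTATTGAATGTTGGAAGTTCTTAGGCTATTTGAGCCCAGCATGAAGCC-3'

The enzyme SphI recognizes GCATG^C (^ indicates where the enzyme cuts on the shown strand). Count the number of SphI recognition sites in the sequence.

2

GCATGC occurs starting at positions 11, 22.
SphI cuts at 2 sites.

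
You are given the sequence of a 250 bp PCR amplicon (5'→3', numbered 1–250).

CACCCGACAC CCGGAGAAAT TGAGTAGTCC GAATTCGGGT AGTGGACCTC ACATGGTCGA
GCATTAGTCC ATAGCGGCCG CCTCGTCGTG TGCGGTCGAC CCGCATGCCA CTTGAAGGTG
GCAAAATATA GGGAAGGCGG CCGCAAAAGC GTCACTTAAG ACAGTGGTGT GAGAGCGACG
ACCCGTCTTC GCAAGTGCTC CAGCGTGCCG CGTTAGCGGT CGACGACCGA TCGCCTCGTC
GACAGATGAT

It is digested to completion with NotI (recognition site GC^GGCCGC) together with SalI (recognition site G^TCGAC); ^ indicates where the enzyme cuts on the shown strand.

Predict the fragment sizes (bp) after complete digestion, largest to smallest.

81, 75, 43, 20, 19, 12 bp

NotI sites (GCGGCCGC) start at positions 74, 137.
NotI cuts after base 2 of each site, so after positions 75, 138.
SalI sites (GTCGAC) start at positions 95, 219, 238.
SalI cuts after the first base of each site, so after positions 95, 219, 238.
Combined cut positions: 75, 95, 138, 219, 238.
Linear molecule, 5 cuts → 6 fragments:
  1–75 → 75 bp
  76–95 → 20 bp
  96–138 → 43 bp
  139–219 → 81 bp
  220–238 → 19 bp
  239–250 → 12 bp
Sorted largest to smallest: 81, 75, 43, 20, 19, 12 bp.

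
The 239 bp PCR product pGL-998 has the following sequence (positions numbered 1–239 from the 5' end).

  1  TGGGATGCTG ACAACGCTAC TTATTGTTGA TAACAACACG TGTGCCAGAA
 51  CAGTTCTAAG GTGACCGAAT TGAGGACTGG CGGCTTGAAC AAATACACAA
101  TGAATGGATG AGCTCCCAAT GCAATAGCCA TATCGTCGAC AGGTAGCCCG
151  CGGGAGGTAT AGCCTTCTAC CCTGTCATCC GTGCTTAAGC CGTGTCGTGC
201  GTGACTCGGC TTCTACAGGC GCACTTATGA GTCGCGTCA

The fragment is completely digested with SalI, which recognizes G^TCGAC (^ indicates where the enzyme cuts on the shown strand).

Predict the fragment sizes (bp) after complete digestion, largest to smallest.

135, 104 bp

The SalI site (GTCGAC) starts at position 135.
SalI cuts after the first base of each site, so after position 135.
Linear molecule, 1 cut → 2 fragments:
  1–135 → 135 bp
  136–239 → 104 bp
Sorted largest to smallest: 135, 104 bp.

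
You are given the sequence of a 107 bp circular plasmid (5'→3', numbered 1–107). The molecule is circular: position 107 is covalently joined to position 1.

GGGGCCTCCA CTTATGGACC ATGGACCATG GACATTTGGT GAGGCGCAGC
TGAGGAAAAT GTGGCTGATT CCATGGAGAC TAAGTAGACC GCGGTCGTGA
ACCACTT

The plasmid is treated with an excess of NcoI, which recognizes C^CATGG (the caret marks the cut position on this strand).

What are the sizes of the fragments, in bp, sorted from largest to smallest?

NcoI sites (CCATGG) start at positions 19, 26, 71.
NcoI cuts after the first base of each site, so after positions 19, 26, 71.
Circular molecule, 3 cuts → 3 fragments:
  20–26 → 7 bp
  27–71 → 45 bp
  72–107 then 1–19 → 36 + 19 = 55 bp
Sorted largest to smallest: 55, 45, 7 bp.

55, 45, 7 bp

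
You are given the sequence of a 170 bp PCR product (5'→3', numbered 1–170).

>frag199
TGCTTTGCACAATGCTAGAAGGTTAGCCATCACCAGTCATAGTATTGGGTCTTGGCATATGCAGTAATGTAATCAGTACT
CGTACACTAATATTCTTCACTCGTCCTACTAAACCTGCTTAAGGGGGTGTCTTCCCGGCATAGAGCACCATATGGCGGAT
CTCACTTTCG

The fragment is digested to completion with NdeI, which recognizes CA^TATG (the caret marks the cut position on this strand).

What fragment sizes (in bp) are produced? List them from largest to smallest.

93, 57, 20 bp

NdeI sites (CATATG) start at positions 56, 149.
NdeI cuts after base 2 of each site, so after positions 57, 150.
Linear molecule, 2 cuts → 3 fragments:
  1–57 → 57 bp
  58–150 → 93 bp
  151–170 → 20 bp
Sorted largest to smallest: 93, 57, 20 bp.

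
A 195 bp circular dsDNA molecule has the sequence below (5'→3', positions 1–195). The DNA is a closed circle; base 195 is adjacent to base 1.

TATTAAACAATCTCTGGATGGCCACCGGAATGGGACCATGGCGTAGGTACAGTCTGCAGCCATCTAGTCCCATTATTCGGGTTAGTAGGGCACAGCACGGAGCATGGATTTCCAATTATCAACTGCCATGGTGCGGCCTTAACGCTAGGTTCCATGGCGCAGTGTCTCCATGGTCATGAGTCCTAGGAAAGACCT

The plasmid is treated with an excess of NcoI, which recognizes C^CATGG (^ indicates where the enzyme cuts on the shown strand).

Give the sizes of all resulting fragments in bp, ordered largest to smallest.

NcoI sites (CCATGG) start at positions 36, 126, 152, 168.
NcoI cuts after the first base of each site, so after positions 36, 126, 152, 168.
Circular molecule, 4 cuts → 4 fragments:
  37–126 → 90 bp
  127–152 → 26 bp
  153–168 → 16 bp
  169–195 then 1–36 → 27 + 36 = 63 bp
Sorted largest to smallest: 90, 63, 26, 16 bp.

90, 63, 26, 16 bp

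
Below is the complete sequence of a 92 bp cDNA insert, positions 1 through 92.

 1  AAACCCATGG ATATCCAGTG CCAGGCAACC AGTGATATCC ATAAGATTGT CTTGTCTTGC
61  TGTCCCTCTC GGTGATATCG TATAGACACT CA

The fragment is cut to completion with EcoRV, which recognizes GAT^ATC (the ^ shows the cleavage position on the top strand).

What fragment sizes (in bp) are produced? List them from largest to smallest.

40, 24, 16, 12 bp

EcoRV sites (GATATC) start at positions 10, 34, 74.
EcoRV cuts after base 3 of each site, so after positions 12, 36, 76.
Linear molecule, 3 cuts → 4 fragments:
  1–12 → 12 bp
  13–36 → 24 bp
  37–76 → 40 bp
  77–92 → 16 bp
Sorted largest to smallest: 40, 24, 16, 12 bp.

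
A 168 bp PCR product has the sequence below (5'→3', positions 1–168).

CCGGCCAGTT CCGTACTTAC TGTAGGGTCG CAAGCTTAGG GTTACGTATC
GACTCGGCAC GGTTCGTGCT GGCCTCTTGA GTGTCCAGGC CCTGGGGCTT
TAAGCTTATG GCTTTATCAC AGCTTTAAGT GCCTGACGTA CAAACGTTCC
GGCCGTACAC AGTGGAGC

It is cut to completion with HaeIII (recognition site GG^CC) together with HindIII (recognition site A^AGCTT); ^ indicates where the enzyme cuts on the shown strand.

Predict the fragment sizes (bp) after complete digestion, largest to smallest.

50, 40, 28, 17, 16, 13, 4 bp

HaeIII sites (GGCC) start at positions 3, 71, 88, 151.
HaeIII cuts after base 2 of each site, so after positions 4, 72, 89, 152.
HindIII sites (AAGCTT) start at positions 32, 102.
HindIII cuts after the first base of each site, so after positions 32, 102.
Combined cut positions: 4, 32, 72, 89, 102, 152.
Linear molecule, 6 cuts → 7 fragments:
  1–4 → 4 bp
  5–32 → 28 bp
  33–72 → 40 bp
  73–89 → 17 bp
  90–102 → 13 bp
  103–152 → 50 bp
  153–168 → 16 bp
Sorted largest to smallest: 50, 40, 28, 17, 16, 13, 4 bp.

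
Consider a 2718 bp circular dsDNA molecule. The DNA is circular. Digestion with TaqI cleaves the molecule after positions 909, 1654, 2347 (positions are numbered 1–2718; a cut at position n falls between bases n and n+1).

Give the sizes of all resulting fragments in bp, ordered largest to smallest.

Circular molecule, 3 cuts → 3 fragments:
  1654 − 909 = 745 bp
  2347 − 1654 = 693 bp
  wrap: 2718 − 2347 + 909 = 1280 bp
Sorted largest to smallest: 1280, 745, 693 bp.

1280, 745, 693 bp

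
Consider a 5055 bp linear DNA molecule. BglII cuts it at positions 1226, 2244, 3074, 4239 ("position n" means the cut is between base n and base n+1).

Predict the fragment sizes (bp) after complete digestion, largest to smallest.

1226, 1165, 1018, 830, 816 bp

Linear molecule, 4 cuts → 5 fragments:
  1226 − 0 = 1226 bp
  2244 − 1226 = 1018 bp
  3074 − 2244 = 830 bp
  4239 − 3074 = 1165 bp
  5055 − 4239 = 816 bp
Sorted largest to smallest: 1226, 1165, 1018, 830, 816 bp.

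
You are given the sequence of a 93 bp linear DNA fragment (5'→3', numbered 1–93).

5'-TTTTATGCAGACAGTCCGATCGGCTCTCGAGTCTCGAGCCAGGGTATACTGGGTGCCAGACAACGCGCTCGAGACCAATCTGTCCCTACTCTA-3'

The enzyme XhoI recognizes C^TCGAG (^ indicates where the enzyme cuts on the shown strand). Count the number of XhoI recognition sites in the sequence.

CTCGAG occurs starting at positions 26, 33, 68.
XhoI cuts at 3 sites.

3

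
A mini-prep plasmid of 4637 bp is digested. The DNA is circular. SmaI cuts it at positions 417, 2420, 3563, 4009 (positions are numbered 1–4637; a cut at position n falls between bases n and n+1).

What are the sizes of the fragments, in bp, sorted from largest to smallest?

2003, 1143, 1045, 446 bp

Circular molecule, 4 cuts → 4 fragments:
  2420 − 417 = 2003 bp
  3563 − 2420 = 1143 bp
  4009 − 3563 = 446 bp
  wrap: 4637 − 4009 + 417 = 1045 bp
Sorted largest to smallest: 2003, 1143, 1045, 446 bp.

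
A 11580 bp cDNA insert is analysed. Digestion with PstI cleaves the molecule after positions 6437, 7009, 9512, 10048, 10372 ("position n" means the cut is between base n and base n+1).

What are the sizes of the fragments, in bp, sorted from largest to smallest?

Linear molecule, 5 cuts → 6 fragments:
  6437 − 0 = 6437 bp
  7009 − 6437 = 572 bp
  9512 − 7009 = 2503 bp
  10048 − 9512 = 536 bp
  10372 − 10048 = 324 bp
  11580 − 10372 = 1208 bp
Sorted largest to smallest: 6437, 2503, 1208, 572, 536, 324 bp.

6437, 2503, 1208, 572, 536, 324 bp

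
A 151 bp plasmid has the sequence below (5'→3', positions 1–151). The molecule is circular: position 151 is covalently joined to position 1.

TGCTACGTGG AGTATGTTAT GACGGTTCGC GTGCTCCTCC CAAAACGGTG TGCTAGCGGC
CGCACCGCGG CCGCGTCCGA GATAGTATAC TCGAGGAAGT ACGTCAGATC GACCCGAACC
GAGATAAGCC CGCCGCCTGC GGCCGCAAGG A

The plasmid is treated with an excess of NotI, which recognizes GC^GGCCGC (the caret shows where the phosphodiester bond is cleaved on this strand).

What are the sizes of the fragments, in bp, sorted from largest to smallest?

72, 68, 11 bp

NotI sites (GCGGCCGC) start at positions 56, 67, 139.
NotI cuts after base 2 of each site, so after positions 57, 68, 140.
Circular molecule, 3 cuts → 3 fragments:
  58–68 → 11 bp
  69–140 → 72 bp
  141–151 then 1–57 → 11 + 57 = 68 bp
Sorted largest to smallest: 72, 68, 11 bp.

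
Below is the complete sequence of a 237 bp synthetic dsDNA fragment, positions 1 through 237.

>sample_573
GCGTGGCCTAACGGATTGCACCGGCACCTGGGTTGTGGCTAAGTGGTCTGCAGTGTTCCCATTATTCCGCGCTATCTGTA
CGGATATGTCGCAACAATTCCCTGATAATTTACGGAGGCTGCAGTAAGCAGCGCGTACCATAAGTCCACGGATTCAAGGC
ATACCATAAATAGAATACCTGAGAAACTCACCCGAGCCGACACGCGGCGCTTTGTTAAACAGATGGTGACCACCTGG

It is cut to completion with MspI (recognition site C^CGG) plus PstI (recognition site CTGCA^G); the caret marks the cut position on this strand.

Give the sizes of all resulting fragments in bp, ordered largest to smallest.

114, 71, 31, 21 bp

The MspI site (CCGG) starts at position 21.
MspI cuts after the first base of each site, so after position 21.
PstI sites (CTGCAG) start at positions 48, 119.
PstI cuts after base 5 of each site (before the last base), so after positions 52, 123.
Combined cut positions: 21, 52, 123.
Linear molecule, 3 cuts → 4 fragments:
  1–21 → 21 bp
  22–52 → 31 bp
  53–123 → 71 bp
  124–237 → 114 bp
Sorted largest to smallest: 114, 71, 31, 21 bp.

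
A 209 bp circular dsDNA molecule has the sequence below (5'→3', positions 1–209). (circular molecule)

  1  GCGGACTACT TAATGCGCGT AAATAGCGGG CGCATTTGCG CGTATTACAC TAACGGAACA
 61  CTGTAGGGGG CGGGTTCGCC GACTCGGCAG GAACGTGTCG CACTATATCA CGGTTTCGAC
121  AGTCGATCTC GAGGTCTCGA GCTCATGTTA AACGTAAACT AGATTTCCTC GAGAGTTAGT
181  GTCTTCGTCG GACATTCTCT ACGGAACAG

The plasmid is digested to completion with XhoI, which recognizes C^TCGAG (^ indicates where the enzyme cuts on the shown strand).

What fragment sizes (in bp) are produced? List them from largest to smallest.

XhoI sites (CTCGAG) start at positions 128, 136, 168.
XhoI cuts after the first base of each site, so after positions 128, 136, 168.
Circular molecule, 3 cuts → 3 fragments:
  129–136 → 8 bp
  137–168 → 32 bp
  169–209 then 1–128 → 41 + 128 = 169 bp
Sorted largest to smallest: 169, 32, 8 bp.

169, 32, 8 bp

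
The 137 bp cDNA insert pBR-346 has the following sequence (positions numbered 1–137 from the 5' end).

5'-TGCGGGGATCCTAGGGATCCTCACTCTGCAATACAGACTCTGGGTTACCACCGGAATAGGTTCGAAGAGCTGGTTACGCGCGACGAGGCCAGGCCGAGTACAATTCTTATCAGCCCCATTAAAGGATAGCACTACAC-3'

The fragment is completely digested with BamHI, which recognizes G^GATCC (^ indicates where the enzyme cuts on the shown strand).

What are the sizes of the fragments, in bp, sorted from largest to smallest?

122, 9, 6 bp

BamHI sites (GGATCC) start at positions 6, 15.
BamHI cuts after the first base of each site, so after positions 6, 15.
Linear molecule, 2 cuts → 3 fragments:
  1–6 → 6 bp
  7–15 → 9 bp
  16–137 → 122 bp
Sorted largest to smallest: 122, 9, 6 bp.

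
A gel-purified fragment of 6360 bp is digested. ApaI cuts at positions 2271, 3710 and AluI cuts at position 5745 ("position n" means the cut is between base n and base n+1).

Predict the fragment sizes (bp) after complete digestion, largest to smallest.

2271, 2035, 1439, 615 bp

Combined cut positions (sorted): 2271, 3710, 5745.
Linear molecule, 3 cuts → 4 fragments:
  2271 − 0 = 2271 bp
  3710 − 2271 = 1439 bp
  5745 − 3710 = 2035 bp
  6360 − 5745 = 615 bp
Sorted largest to smallest: 2271, 2035, 1439, 615 bp.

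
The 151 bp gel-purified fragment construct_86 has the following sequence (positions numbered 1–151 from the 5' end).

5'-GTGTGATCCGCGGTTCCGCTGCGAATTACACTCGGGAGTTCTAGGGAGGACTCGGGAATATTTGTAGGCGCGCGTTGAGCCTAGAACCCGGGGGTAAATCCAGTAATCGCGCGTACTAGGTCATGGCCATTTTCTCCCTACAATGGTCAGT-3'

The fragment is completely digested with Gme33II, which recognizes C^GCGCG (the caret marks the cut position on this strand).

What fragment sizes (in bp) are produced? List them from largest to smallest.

Gme33II sites (CGCGCG) start at positions 69, 108.
Gme33II cuts after the first base of each site, so after positions 69, 108.
Linear molecule, 2 cuts → 3 fragments:
  1–69 → 69 bp
  70–108 → 39 bp
  109–151 → 43 bp
Sorted largest to smallest: 69, 43, 39 bp.

69, 43, 39 bp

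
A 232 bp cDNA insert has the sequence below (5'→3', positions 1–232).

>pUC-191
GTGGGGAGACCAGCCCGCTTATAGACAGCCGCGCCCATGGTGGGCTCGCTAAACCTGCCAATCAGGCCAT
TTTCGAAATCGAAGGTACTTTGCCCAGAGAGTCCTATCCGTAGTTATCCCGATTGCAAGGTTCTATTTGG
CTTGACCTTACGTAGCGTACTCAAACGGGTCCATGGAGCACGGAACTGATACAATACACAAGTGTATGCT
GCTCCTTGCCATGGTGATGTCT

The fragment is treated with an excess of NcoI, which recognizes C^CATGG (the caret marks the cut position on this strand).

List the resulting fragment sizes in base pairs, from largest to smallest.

NcoI sites (CCATGG) start at positions 35, 171, 219.
NcoI cuts after the first base of each site, so after positions 35, 171, 219.
Linear molecule, 3 cuts → 4 fragments:
  1–35 → 35 bp
  36–171 → 136 bp
  172–219 → 48 bp
  220–232 → 13 bp
Sorted largest to smallest: 136, 48, 35, 13 bp.

136, 48, 35, 13 bp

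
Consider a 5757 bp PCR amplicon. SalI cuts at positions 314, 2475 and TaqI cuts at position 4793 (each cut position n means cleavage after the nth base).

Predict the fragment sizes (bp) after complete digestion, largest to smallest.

2318, 2161, 964, 314 bp

Combined cut positions (sorted): 314, 2475, 4793.
Linear molecule, 3 cuts → 4 fragments:
  314 − 0 = 314 bp
  2475 − 314 = 2161 bp
  4793 − 2475 = 2318 bp
  5757 − 4793 = 964 bp
Sorted largest to smallest: 2318, 2161, 964, 314 bp.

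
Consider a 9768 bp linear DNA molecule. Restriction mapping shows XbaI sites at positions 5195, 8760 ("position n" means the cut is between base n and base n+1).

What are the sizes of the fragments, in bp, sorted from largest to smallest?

Linear molecule, 2 cuts → 3 fragments:
  5195 − 0 = 5195 bp
  8760 − 5195 = 3565 bp
  9768 − 8760 = 1008 bp
Sorted largest to smallest: 5195, 3565, 1008 bp.

5195, 3565, 1008 bp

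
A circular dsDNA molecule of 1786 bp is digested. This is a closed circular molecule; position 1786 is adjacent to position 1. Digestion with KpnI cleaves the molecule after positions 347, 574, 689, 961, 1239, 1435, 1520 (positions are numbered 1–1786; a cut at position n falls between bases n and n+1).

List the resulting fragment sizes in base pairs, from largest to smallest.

Circular molecule, 7 cuts → 7 fragments:
  574 − 347 = 227 bp
  689 − 574 = 115 bp
  961 − 689 = 272 bp
  1239 − 961 = 278 bp
  1435 − 1239 = 196 bp
  1520 − 1435 = 85 bp
  wrap: 1786 − 1520 + 347 = 613 bp
Sorted largest to smallest: 613, 278, 272, 227, 196, 115, 85 bp.

613, 278, 272, 227, 196, 115, 85 bp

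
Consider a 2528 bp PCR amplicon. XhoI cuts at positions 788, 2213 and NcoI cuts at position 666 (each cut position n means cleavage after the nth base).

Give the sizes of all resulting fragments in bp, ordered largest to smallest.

Combined cut positions (sorted): 666, 788, 2213.
Linear molecule, 3 cuts → 4 fragments:
  666 − 0 = 666 bp
  788 − 666 = 122 bp
  2213 − 788 = 1425 bp
  2528 − 2213 = 315 bp
Sorted largest to smallest: 1425, 666, 315, 122 bp.

1425, 666, 315, 122 bp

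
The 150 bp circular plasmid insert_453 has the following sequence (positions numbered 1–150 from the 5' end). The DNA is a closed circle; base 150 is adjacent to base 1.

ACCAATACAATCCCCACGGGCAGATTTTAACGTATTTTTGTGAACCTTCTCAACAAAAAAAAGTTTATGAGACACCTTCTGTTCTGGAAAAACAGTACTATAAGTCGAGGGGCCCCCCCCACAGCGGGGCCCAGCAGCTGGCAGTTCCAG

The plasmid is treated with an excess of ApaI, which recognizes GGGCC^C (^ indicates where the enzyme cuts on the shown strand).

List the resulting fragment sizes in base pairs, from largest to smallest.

133, 17 bp

ApaI sites (GGGCCC) start at positions 110, 127.
ApaI cuts after base 5 of each site (before the last base), so after positions 114, 131.
Circular molecule, 2 cuts → 2 fragments:
  115–131 → 17 bp
  132–150 then 1–114 → 19 + 114 = 133 bp
Sorted largest to smallest: 133, 17 bp.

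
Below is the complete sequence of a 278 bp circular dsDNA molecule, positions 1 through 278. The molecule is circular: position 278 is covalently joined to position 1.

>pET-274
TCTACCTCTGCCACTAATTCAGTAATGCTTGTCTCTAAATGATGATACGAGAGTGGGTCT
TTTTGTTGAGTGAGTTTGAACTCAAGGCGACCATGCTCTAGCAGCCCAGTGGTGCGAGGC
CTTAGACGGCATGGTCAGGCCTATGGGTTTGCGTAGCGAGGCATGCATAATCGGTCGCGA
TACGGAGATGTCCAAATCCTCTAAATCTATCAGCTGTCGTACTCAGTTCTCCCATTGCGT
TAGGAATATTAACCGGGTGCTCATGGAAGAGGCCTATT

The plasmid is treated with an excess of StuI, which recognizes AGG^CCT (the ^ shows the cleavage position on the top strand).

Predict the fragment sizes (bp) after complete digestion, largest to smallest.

StuI sites (AGGCCT) start at positions 117, 137, 270.
StuI cuts after base 3 of each site, so after positions 119, 139, 272.
Circular molecule, 3 cuts → 3 fragments:
  120–139 → 20 bp
  140–272 → 133 bp
  273–278 then 1–119 → 6 + 119 = 125 bp
Sorted largest to smallest: 133, 125, 20 bp.

133, 125, 20 bp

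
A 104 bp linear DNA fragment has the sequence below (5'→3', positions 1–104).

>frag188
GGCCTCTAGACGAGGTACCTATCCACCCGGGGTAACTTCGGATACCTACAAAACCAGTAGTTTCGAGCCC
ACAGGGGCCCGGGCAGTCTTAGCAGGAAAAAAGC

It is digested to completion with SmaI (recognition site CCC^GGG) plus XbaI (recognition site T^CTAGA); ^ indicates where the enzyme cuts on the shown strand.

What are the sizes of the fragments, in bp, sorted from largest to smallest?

SmaI sites (CCCGGG) start at positions 26, 78.
SmaI cuts after base 3 of each site, so after positions 28, 80.
The XbaI site (TCTAGA) starts at position 5.
XbaI cuts after the first base of each site, so after position 5.
Combined cut positions: 5, 28, 80.
Linear molecule, 3 cuts → 4 fragments:
  1–5 → 5 bp
  6–28 → 23 bp
  29–80 → 52 bp
  81–104 → 24 bp
Sorted largest to smallest: 52, 24, 23, 5 bp.

52, 24, 23, 5 bp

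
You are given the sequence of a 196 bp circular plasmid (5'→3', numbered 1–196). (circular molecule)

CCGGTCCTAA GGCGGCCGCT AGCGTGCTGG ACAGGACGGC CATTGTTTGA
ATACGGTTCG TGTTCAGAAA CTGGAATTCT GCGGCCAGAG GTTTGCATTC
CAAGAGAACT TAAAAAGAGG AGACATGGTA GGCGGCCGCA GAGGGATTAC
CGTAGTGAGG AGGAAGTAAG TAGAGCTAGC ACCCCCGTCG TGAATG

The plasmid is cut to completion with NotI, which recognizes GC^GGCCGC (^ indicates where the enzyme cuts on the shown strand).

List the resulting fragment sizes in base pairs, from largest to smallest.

120, 76 bp

NotI sites (GCGGCCGC) start at positions 12, 132.
NotI cuts after base 2 of each site, so after positions 13, 133.
Circular molecule, 2 cuts → 2 fragments:
  14–133 → 120 bp
  134–196 then 1–13 → 63 + 13 = 76 bp
Sorted largest to smallest: 120, 76 bp.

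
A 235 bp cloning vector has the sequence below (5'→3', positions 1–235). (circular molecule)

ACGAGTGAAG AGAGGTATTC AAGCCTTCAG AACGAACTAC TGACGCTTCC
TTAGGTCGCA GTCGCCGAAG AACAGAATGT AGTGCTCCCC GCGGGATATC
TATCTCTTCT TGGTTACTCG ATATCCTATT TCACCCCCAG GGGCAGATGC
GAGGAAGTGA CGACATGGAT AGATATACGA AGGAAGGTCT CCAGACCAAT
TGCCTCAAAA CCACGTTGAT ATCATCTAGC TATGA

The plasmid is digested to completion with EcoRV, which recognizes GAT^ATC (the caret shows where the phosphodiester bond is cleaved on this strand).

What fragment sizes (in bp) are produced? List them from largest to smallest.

EcoRV sites (GATATC) start at positions 95, 120, 218.
EcoRV cuts after base 3 of each site, so after positions 97, 122, 220.
Circular molecule, 3 cuts → 3 fragments:
  98–122 → 25 bp
  123–220 → 98 bp
  221–235 then 1–97 → 15 + 97 = 112 bp
Sorted largest to smallest: 112, 98, 25 bp.

112, 98, 25 bp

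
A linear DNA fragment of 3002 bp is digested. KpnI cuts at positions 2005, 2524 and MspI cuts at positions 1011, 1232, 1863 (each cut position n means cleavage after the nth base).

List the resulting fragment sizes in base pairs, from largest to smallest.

1011, 631, 519, 478, 221, 142 bp

Combined cut positions (sorted): 1011, 1232, 1863, 2005, 2524.
Linear molecule, 5 cuts → 6 fragments:
  1011 − 0 = 1011 bp
  1232 − 1011 = 221 bp
  1863 − 1232 = 631 bp
  2005 − 1863 = 142 bp
  2524 − 2005 = 519 bp
  3002 − 2524 = 478 bp
Sorted largest to smallest: 1011, 631, 519, 478, 221, 142 bp.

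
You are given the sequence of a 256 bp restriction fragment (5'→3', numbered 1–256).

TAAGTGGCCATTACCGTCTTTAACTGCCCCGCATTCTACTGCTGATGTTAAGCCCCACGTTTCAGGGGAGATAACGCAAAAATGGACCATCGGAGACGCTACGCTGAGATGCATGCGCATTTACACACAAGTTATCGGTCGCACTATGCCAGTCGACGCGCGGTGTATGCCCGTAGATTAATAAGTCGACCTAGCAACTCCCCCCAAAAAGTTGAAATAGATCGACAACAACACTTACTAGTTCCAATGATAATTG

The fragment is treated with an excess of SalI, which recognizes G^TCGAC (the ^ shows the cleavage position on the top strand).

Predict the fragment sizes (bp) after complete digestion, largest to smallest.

SalI sites (GTCGAC) start at positions 152, 185.
SalI cuts after the first base of each site, so after positions 152, 185.
Linear molecule, 2 cuts → 3 fragments:
  1–152 → 152 bp
  153–185 → 33 bp
  186–256 → 71 bp
Sorted largest to smallest: 152, 71, 33 bp.

152, 71, 33 bp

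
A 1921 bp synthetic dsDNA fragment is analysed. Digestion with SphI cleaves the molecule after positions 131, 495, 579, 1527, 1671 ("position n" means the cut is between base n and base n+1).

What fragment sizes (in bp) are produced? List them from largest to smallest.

948, 364, 250, 144, 131, 84 bp

Linear molecule, 5 cuts → 6 fragments:
  131 − 0 = 131 bp
  495 − 131 = 364 bp
  579 − 495 = 84 bp
  1527 − 579 = 948 bp
  1671 − 1527 = 144 bp
  1921 − 1671 = 250 bp
Sorted largest to smallest: 948, 364, 250, 144, 131, 84 bp.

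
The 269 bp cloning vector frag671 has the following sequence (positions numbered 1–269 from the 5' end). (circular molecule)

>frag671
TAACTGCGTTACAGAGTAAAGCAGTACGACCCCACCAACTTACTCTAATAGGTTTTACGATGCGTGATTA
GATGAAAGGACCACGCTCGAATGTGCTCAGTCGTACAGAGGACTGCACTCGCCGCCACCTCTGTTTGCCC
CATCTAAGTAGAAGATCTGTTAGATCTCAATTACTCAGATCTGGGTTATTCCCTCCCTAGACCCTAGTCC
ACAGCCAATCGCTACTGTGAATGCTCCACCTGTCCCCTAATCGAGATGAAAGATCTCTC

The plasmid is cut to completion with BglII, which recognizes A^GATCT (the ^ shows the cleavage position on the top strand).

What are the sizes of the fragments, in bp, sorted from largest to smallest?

BglII sites (AGATCT) start at positions 153, 162, 177, 261.
BglII cuts after the first base of each site, so after positions 153, 162, 177, 261.
Circular molecule, 4 cuts → 4 fragments:
  154–162 → 9 bp
  163–177 → 15 bp
  178–261 → 84 bp
  262–269 then 1–153 → 8 + 153 = 161 bp
Sorted largest to smallest: 161, 84, 15, 9 bp.

161, 84, 15, 9 bp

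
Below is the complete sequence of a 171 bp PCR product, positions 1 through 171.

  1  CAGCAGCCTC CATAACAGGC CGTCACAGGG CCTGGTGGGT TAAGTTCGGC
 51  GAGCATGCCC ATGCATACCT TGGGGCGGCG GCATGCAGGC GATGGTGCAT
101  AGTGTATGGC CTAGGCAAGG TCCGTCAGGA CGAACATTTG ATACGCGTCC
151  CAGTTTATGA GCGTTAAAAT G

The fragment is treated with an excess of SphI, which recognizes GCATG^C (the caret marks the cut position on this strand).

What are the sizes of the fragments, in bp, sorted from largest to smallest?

86, 57, 28 bp

SphI sites (GCATGC) start at positions 53, 81.
SphI cuts after base 5 of each site (before the last base), so after positions 57, 85.
Linear molecule, 2 cuts → 3 fragments:
  1–57 → 57 bp
  58–85 → 28 bp
  86–171 → 86 bp
Sorted largest to smallest: 86, 57, 28 bp.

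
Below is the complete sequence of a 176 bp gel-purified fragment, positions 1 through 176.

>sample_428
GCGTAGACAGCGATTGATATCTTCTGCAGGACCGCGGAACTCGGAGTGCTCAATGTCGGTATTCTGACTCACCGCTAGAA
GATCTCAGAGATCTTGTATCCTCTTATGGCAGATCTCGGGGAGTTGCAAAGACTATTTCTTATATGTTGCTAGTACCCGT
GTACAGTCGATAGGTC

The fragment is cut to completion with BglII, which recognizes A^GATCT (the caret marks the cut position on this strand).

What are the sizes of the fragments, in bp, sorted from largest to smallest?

BglII sites (AGATCT) start at positions 80, 89, 111.
BglII cuts after the first base of each site, so after positions 80, 89, 111.
Linear molecule, 3 cuts → 4 fragments:
  1–80 → 80 bp
  81–89 → 9 bp
  90–111 → 22 bp
  112–176 → 65 bp
Sorted largest to smallest: 80, 65, 22, 9 bp.

80, 65, 22, 9 bp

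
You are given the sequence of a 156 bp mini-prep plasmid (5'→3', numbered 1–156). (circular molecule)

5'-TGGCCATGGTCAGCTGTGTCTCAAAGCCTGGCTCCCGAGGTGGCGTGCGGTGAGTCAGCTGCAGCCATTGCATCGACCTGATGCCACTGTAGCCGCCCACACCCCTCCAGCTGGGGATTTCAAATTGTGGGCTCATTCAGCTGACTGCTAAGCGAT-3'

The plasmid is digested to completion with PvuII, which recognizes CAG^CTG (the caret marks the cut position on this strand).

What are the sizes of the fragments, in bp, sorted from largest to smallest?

52, 45, 30, 29 bp

PvuII sites (CAGCTG) start at positions 11, 56, 108, 138.
PvuII cuts after base 3 of each site, so after positions 13, 58, 110, 140.
Circular molecule, 4 cuts → 4 fragments:
  14–58 → 45 bp
  59–110 → 52 bp
  111–140 → 30 bp
  141–156 then 1–13 → 16 + 13 = 29 bp
Sorted largest to smallest: 52, 45, 30, 29 bp.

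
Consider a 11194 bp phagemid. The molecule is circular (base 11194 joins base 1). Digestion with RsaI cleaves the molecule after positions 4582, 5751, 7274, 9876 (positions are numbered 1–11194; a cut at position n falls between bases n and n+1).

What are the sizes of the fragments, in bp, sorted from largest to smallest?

Circular molecule, 4 cuts → 4 fragments:
  5751 − 4582 = 1169 bp
  7274 − 5751 = 1523 bp
  9876 − 7274 = 2602 bp
  wrap: 11194 − 9876 + 4582 = 5900 bp
Sorted largest to smallest: 5900, 2602, 1523, 1169 bp.

5900, 2602, 1523, 1169 bp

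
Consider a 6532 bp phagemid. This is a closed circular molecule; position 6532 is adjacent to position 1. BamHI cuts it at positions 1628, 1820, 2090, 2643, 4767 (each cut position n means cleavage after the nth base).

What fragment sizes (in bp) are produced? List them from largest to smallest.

3393, 2124, 553, 270, 192 bp

Circular molecule, 5 cuts → 5 fragments:
  1820 − 1628 = 192 bp
  2090 − 1820 = 270 bp
  2643 − 2090 = 553 bp
  4767 − 2643 = 2124 bp
  wrap: 6532 − 4767 + 1628 = 3393 bp
Sorted largest to smallest: 3393, 2124, 553, 270, 192 bp.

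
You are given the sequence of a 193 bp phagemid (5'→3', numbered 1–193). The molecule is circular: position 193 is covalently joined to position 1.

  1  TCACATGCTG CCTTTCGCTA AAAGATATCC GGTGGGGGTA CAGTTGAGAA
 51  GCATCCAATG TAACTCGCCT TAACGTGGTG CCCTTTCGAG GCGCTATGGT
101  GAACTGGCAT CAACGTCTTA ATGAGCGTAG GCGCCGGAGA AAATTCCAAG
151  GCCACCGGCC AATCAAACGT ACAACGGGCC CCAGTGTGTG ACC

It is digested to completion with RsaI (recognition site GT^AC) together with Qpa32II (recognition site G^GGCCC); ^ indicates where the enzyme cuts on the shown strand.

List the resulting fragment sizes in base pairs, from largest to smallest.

131, 56, 6 bp

RsaI sites (GTAC) start at positions 38, 169.
RsaI cuts after base 2 of each site, so after positions 39, 170.
The Qpa32II site (GGGCCC) starts at position 176.
Qpa32II cuts after the first base of each site, so after position 176.
Combined cut positions: 39, 170, 176.
Circular molecule, 3 cuts → 3 fragments:
  40–170 → 131 bp
  171–176 → 6 bp
  177–193 then 1–39 → 17 + 39 = 56 bp
Sorted largest to smallest: 131, 56, 6 bp.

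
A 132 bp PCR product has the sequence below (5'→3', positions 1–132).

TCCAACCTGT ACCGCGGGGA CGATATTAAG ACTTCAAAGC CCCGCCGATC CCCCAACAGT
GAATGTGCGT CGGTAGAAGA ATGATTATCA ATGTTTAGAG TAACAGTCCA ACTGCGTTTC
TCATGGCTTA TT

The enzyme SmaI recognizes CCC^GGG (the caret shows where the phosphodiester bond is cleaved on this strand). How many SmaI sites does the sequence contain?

No occurrence of CCCGGG is present in the sequence.
SmaI does not cut: 0 sites.

0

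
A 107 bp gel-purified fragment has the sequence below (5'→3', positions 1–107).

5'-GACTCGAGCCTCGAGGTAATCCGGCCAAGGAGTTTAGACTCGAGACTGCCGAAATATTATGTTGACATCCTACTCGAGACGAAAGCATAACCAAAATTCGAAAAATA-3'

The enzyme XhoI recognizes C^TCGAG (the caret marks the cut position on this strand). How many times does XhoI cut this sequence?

CTCGAG occurs starting at positions 3, 10, 39, 73.
XhoI cuts at 4 sites.

4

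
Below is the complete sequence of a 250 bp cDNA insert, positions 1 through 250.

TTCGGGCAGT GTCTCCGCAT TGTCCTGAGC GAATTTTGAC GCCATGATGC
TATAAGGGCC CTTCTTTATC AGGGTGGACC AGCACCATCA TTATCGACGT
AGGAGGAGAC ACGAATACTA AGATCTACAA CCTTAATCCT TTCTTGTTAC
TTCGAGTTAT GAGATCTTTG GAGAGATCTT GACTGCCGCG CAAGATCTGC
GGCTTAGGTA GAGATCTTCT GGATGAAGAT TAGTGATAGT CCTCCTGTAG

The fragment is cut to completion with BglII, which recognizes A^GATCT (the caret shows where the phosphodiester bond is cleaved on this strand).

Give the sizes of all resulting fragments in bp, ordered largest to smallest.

121, 41, 38, 19, 19, 12 bp

BglII sites (AGATCT) start at positions 121, 162, 174, 193, 212.
BglII cuts after the first base of each site, so after positions 121, 162, 174, 193, 212.
Linear molecule, 5 cuts → 6 fragments:
  1–121 → 121 bp
  122–162 → 41 bp
  163–174 → 12 bp
  175–193 → 19 bp
  194–212 → 19 bp
  213–250 → 38 bp
Sorted largest to smallest: 121, 41, 38, 19, 19, 12 bp.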